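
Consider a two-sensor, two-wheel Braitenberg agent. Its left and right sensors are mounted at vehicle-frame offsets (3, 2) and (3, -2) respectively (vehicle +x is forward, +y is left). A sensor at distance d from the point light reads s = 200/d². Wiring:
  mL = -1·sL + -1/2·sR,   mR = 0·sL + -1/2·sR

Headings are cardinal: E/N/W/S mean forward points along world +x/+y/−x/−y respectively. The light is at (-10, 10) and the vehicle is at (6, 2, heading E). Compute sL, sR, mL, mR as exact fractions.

200/397 200/461 -131900/183017 -100/461

left sensor world pos  = (9, 4); dL² = 397
right sensor world pos = (9, 0); dR² = 461
sL = 200/397 = 200/397
sR = 200/461 = 200/461
mL = -1·sL + -1/2·sR = -131900/183017
mR = 0·sL + -1/2·sR = -100/461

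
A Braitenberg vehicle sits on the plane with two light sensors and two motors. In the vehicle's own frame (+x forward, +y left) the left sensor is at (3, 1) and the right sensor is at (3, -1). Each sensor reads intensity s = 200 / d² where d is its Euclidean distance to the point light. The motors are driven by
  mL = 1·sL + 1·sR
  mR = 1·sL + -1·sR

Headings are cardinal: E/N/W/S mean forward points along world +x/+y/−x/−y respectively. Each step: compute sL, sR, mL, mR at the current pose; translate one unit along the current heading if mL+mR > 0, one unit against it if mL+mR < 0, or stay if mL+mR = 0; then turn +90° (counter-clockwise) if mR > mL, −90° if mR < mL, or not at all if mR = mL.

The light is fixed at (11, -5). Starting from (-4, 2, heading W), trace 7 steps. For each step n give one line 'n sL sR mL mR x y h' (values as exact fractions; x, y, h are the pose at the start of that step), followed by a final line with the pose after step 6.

0 5/9 50/97 935/873 35/873 -4 2 W
1 200/389 8/13 5712/5057 -512/5057 -5 2 N
2 4/5 100/109 936/545 -64/545 -5 3 E
3 200/221 200/281 100400/62101 12000/62101 -4 3 S
4 5/9 50/97 935/873 35/873 -4 2 W
5 200/389 8/13 5712/5057 -512/5057 -5 2 N
6 4/5 100/109 936/545 -64/545 -5 3 E
final -4 3 S

n=0: pose=(-4,2,W); sL=5/9, sR=50/97; mL=935/873, mR=35/873; mL+mR=10/9 → advance +1; mR−mL=-100/97 → turn -1·90°
n=1: pose=(-5,2,N); sL=200/389, sR=8/13; mL=5712/5057, mR=-512/5057; mL+mR=400/389 → advance +1; mR−mL=-16/13 → turn -1·90°
n=2: pose=(-5,3,E); sL=4/5, sR=100/109; mL=936/545, mR=-64/545; mL+mR=8/5 → advance +1; mR−mL=-200/109 → turn -1·90°
n=3: pose=(-4,3,S); sL=200/221, sR=200/281; mL=100400/62101, mR=12000/62101; mL+mR=400/221 → advance +1; mR−mL=-400/281 → turn -1·90°
n=4: pose=(-4,2,W); sL=5/9, sR=50/97; mL=935/873, mR=35/873; mL+mR=10/9 → advance +1; mR−mL=-100/97 → turn -1·90°
n=5: pose=(-5,2,N); sL=200/389, sR=8/13; mL=5712/5057, mR=-512/5057; mL+mR=400/389 → advance +1; mR−mL=-16/13 → turn -1·90°
n=6: pose=(-5,3,E); sL=4/5, sR=100/109; mL=936/545, mR=-64/545; mL+mR=8/5 → advance +1; mR−mL=-200/109 → turn -1·90°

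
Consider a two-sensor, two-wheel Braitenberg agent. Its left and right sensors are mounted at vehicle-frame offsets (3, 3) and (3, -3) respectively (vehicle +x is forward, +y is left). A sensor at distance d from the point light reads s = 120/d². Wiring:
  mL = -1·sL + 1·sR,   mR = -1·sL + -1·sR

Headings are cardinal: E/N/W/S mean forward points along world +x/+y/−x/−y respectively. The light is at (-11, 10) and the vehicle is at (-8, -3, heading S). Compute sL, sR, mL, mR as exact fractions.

30/73 15/32 135/2336 -2055/2336

left sensor world pos  = (-5, -6); dL² = 292
right sensor world pos = (-11, -6); dR² = 256
sL = 120/292 = 30/73
sR = 120/256 = 15/32
mL = -1·sL + 1·sR = 135/2336
mR = -1·sL + -1·sR = -2055/2336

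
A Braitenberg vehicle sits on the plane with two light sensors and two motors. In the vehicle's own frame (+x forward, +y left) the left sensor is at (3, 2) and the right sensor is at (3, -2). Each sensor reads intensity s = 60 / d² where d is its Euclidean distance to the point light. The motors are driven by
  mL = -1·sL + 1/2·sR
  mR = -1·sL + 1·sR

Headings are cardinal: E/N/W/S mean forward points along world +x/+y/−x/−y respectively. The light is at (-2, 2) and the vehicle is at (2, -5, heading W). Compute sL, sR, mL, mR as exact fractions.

left sensor world pos  = (-1, -7); dL² = 82
right sensor world pos = (-1, -3); dR² = 26
sL = 60/82 = 30/41
sR = 60/26 = 30/13
mL = -1·sL + 1/2·sR = 225/533
mR = -1·sL + 1·sR = 840/533

30/41 30/13 225/533 840/533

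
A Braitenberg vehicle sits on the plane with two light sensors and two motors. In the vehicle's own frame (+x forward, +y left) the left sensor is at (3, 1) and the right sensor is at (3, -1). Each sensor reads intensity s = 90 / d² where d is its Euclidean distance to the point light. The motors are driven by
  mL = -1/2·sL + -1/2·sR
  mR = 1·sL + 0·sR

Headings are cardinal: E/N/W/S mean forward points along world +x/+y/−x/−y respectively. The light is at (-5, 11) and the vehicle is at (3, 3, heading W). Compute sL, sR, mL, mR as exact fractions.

left sensor world pos  = (0, 2); dL² = 106
right sensor world pos = (0, 4); dR² = 74
sL = 90/106 = 45/53
sR = 90/74 = 45/37
mL = -1/2·sL + -1/2·sR = -2025/1961
mR = 1·sL + 0·sR = 45/53

45/53 45/37 -2025/1961 45/53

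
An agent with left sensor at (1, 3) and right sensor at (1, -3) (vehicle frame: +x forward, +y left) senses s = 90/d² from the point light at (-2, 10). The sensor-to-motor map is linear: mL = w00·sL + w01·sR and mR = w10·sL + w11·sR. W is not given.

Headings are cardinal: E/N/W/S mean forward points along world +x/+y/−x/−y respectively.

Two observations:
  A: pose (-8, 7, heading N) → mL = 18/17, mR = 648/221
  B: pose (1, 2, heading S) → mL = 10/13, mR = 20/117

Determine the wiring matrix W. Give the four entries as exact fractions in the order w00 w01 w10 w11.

1 0 -1/2 1/2

obs A: pose=(-8,7,N) → sL=18/17, sR=90/13, mL=18/17, mR=648/221
obs B: pose=(1,2,S) → sL=10/13, sR=10/9, mL=10/13, mR=20/117
sensor matrix S = [[18/17, 90/13], [10/13, 10/9]]; det S = -11920/2873
solve [mL_A; mL_B] = S·[w00; w01] and [mR_A; mR_B] = S·[w10; w11]:
  w00 = 1, w01 = 0, w10 = -1/2, w11 = 1/2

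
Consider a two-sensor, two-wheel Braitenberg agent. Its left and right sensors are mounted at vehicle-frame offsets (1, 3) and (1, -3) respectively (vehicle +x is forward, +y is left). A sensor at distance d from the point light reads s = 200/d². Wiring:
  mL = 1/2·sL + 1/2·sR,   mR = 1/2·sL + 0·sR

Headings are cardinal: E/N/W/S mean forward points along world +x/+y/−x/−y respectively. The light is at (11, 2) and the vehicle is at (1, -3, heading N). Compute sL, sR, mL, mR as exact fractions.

left sensor world pos  = (-2, -2); dL² = 185
right sensor world pos = (4, -2); dR² = 65
sL = 200/185 = 40/37
sR = 200/65 = 40/13
mL = 1/2·sL + 1/2·sR = 1000/481
mR = 1/2·sL + 0·sR = 20/37

40/37 40/13 1000/481 20/37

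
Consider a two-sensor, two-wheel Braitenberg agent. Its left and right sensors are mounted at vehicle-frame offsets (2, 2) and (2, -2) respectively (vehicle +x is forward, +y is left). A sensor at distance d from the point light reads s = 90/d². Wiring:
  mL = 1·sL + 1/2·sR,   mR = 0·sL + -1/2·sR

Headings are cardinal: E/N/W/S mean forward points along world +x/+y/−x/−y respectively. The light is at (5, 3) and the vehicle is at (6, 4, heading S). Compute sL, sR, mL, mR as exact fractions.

9 45 63/2 -45/2

left sensor world pos  = (8, 2); dL² = 10
right sensor world pos = (4, 2); dR² = 2
sL = 90/10 = 9
sR = 90/2 = 45
mL = 1·sL + 1/2·sR = 63/2
mR = 0·sL + -1/2·sR = -45/2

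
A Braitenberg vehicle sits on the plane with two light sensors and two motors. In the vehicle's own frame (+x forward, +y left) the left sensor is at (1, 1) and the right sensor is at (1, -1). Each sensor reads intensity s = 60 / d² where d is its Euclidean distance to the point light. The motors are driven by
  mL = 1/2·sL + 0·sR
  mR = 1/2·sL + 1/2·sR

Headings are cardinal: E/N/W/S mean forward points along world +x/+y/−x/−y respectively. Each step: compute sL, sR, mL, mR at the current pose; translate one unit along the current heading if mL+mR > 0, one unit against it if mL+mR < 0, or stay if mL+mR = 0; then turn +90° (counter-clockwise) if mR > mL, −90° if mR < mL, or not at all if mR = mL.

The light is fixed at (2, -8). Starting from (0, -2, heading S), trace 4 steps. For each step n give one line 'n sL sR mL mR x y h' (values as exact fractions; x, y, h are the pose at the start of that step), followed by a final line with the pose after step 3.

0 30/13 30/17 15/13 450/221 0 -2 S
1 60/37 60/17 30/37 1620/629 0 -3 E
2 3/2 5/3 3/4 19/12 1 -3 N
3 60/29 60/53 30/29 2460/1537 1 -2 W
final 0 -2 S

n=0: pose=(0,-2,S); sL=30/13, sR=30/17; mL=15/13, mR=450/221; mL+mR=705/221 → advance +1; mR−mL=15/17 → turn +1·90°
n=1: pose=(0,-3,E); sL=60/37, sR=60/17; mL=30/37, mR=1620/629; mL+mR=2130/629 → advance +1; mR−mL=30/17 → turn +1·90°
n=2: pose=(1,-3,N); sL=3/2, sR=5/3; mL=3/4, mR=19/12; mL+mR=7/3 → advance +1; mR−mL=5/6 → turn +1·90°
n=3: pose=(1,-2,W); sL=60/29, sR=60/53; mL=30/29, mR=2460/1537; mL+mR=4050/1537 → advance +1; mR−mL=30/53 → turn +1·90°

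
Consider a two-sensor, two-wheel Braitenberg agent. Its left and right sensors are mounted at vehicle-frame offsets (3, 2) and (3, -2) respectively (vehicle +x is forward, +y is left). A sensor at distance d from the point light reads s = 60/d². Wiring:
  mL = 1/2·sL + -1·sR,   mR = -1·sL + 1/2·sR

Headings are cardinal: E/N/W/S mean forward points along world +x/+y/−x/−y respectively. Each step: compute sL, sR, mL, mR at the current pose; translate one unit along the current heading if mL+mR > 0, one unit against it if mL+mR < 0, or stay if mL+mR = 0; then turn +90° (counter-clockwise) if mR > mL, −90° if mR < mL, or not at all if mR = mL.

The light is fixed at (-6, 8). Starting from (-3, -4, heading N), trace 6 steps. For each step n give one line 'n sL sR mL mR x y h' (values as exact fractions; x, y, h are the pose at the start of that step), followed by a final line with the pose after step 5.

0 30/41 30/53 -435/2173 -975/2173 -3 -4 N
1 60/157 20/87 -530/13659 -3650/13659 -3 -5 E
2 15/68 15/64 -135/1088 -225/2176 -4 -5 S
3 12/25 60/221 -174/5525 -1902/5525 -4 -4 E
4 10/39 30/113 -605/4407 -545/4407 -5 -4 S
5 60/97 12/37 -54/3589 -1638/3589 -5 -3 E
final -6 -3 S

n=0: pose=(-3,-4,N); sL=30/41, sR=30/53; mL=-435/2173, mR=-975/2173; mL+mR=-1410/2173 → advance -1; mR−mL=-540/2173 → turn -1·90°
n=1: pose=(-3,-5,E); sL=60/157, sR=20/87; mL=-530/13659, mR=-3650/13659; mL+mR=-4180/13659 → advance -1; mR−mL=-1040/4553 → turn -1·90°
n=2: pose=(-4,-5,S); sL=15/68, sR=15/64; mL=-135/1088, mR=-225/2176; mL+mR=-495/2176 → advance -1; mR−mL=45/2176 → turn +1·90°
n=3: pose=(-4,-4,E); sL=12/25, sR=60/221; mL=-174/5525, mR=-1902/5525; mL+mR=-2076/5525 → advance -1; mR−mL=-1728/5525 → turn -1·90°
n=4: pose=(-5,-4,S); sL=10/39, sR=30/113; mL=-605/4407, mR=-545/4407; mL+mR=-1150/4407 → advance -1; mR−mL=20/1469 → turn +1·90°
n=5: pose=(-5,-3,E); sL=60/97, sR=12/37; mL=-54/3589, mR=-1638/3589; mL+mR=-1692/3589 → advance -1; mR−mL=-1584/3589 → turn -1·90°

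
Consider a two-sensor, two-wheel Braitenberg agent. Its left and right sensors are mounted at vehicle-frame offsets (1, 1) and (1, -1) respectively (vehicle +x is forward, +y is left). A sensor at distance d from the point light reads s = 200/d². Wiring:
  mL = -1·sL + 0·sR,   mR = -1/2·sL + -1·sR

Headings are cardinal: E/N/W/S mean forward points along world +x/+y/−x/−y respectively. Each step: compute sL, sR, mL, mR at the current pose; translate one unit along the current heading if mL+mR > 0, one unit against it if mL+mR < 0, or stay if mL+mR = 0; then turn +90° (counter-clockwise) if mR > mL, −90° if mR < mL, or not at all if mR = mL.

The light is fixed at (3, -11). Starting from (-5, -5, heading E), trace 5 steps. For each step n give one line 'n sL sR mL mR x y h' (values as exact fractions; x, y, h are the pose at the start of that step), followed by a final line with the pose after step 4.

0 100/49 100/37 -100/49 -6750/1813 -5 -5 E
1 200/89 8/5 -200/89 -1212/445 -6 -5 S
2 25/17 50/41 -25/17 -2725/1394 -6 -4 W
3 40/29 200/113 -40/29 -8060/3277 -5 -4 N
4 100/49 100/37 -100/49 -6750/1813 -5 -5 E
final -6 -5 S

n=0: pose=(-5,-5,E); sL=100/49, sR=100/37; mL=-100/49, mR=-6750/1813; mL+mR=-10450/1813 → advance -1; mR−mL=-3050/1813 → turn -1·90°
n=1: pose=(-6,-5,S); sL=200/89, sR=8/5; mL=-200/89, mR=-1212/445; mL+mR=-2212/445 → advance -1; mR−mL=-212/445 → turn -1·90°
n=2: pose=(-6,-4,W); sL=25/17, sR=50/41; mL=-25/17, mR=-2725/1394; mL+mR=-4775/1394 → advance -1; mR−mL=-675/1394 → turn -1·90°
n=3: pose=(-5,-4,N); sL=40/29, sR=200/113; mL=-40/29, mR=-8060/3277; mL+mR=-12580/3277 → advance -1; mR−mL=-3540/3277 → turn -1·90°
n=4: pose=(-5,-5,E); sL=100/49, sR=100/37; mL=-100/49, mR=-6750/1813; mL+mR=-10450/1813 → advance -1; mR−mL=-3050/1813 → turn -1·90°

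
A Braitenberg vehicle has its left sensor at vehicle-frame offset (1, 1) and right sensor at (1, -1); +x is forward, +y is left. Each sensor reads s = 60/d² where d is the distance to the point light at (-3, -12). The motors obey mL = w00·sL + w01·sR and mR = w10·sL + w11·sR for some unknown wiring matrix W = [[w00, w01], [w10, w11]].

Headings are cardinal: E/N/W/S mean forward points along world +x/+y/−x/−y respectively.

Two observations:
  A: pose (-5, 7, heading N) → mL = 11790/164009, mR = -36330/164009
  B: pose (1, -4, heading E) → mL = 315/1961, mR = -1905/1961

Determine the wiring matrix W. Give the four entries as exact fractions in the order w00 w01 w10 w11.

obs A: pose=(-5,7,N) → sL=60/409, sR=60/401, mL=11790/164009, mR=-36330/164009
obs B: pose=(1,-4,E) → sL=30/53, sR=30/37, mL=315/1961, mR=-1905/1961
sensor matrix S = [[60/409, 60/401], [30/53, 30/37]]; det S = 11016000/321621649
solve [mL_A; mL_B] = S·[w00; w01] and [mR_A; mR_B] = S·[w10; w11]:
  w00 = 1, w01 = -1/2, w10 = -1, w11 = -1/2

1 -1/2 -1 -1/2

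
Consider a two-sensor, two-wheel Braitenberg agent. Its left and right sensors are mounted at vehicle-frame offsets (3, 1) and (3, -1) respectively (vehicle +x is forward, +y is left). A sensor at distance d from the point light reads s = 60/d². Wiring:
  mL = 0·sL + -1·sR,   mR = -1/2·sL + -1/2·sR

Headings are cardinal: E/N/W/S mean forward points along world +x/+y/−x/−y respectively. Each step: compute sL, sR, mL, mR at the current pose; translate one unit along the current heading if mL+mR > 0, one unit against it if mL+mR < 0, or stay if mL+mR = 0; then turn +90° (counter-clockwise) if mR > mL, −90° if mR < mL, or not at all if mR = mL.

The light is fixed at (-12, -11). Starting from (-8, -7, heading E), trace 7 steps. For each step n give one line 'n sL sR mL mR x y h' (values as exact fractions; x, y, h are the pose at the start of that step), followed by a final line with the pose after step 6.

n=0: pose=(-8,-7,E); sL=30/37, sR=30/29; mL=-30/29, mR=-990/1073; mL+mR=-2100/1073 → advance -1; mR−mL=120/1073 → turn +1·90°
n=1: pose=(-9,-7,N); sL=60/53, sR=12/13; mL=-12/13, mR=-708/689; mL+mR=-1344/689 → advance -1; mR−mL=-72/689 → turn -1·90°
n=2: pose=(-9,-8,E); sL=15/13, sR=3/2; mL=-3/2, mR=-69/52; mL+mR=-147/52 → advance -1; mR−mL=9/52 → turn +1·90°
n=3: pose=(-10,-8,N); sL=60/37, sR=4/3; mL=-4/3, mR=-164/111; mL+mR=-104/37 → advance -1; mR−mL=-16/111 → turn -1·90°
n=4: pose=(-10,-9,E); sL=30/17, sR=30/13; mL=-30/13, mR=-450/221; mL+mR=-960/221 → advance -1; mR−mL=60/221 → turn +1·90°
n=5: pose=(-11,-9,N); sL=12/5, sR=60/29; mL=-60/29, mR=-324/145; mL+mR=-624/145 → advance -1; mR−mL=-24/145 → turn -1·90°
n=6: pose=(-11,-10,E); sL=3, sR=15/4; mL=-15/4, mR=-27/8; mL+mR=-57/8 → advance -1; mR−mL=3/8 → turn +1·90°

0 30/37 30/29 -30/29 -990/1073 -8 -7 E
1 60/53 12/13 -12/13 -708/689 -9 -7 N
2 15/13 3/2 -3/2 -69/52 -9 -8 E
3 60/37 4/3 -4/3 -164/111 -10 -8 N
4 30/17 30/13 -30/13 -450/221 -10 -9 E
5 12/5 60/29 -60/29 -324/145 -11 -9 N
6 3 15/4 -15/4 -27/8 -11 -10 E
final -12 -10 N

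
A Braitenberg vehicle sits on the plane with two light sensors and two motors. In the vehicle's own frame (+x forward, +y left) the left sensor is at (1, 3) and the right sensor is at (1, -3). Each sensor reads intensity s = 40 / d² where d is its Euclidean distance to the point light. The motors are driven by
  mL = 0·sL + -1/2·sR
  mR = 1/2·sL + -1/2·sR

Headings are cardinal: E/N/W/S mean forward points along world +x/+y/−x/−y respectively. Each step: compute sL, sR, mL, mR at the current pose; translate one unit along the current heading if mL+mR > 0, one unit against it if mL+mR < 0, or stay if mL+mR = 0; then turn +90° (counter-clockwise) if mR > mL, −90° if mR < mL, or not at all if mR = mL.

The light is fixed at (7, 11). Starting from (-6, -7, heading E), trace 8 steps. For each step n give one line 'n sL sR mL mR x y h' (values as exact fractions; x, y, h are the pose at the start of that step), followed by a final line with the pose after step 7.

n=0: pose=(-6,-7,E); sL=40/369, sR=8/117; mL=-4/117, mR=32/1599; mL+mR=-68/4797 → advance -1; mR−mL=20/369 → turn +1·90°
n=1: pose=(-7,-7,N); sL=20/289, sR=4/41; mL=-2/41, mR=-168/11849; mL+mR=-746/11849 → advance -1; mR−mL=10/289 → turn +1·90°
n=2: pose=(-7,-8,W); sL=40/709, sR=40/481; mL=-20/481, mR=-4560/341029; mL+mR=-18740/341029 → advance -1; mR−mL=20/709 → turn +1·90°
n=3: pose=(-6,-8,S); sL=2/25, sR=5/82; mL=-5/164, mR=39/4100; mL+mR=-43/2050 → advance -1; mR−mL=1/25 → turn +1·90°
n=4: pose=(-6,-7,E); sL=40/369, sR=8/117; mL=-4/117, mR=32/1599; mL+mR=-68/4797 → advance -1; mR−mL=20/369 → turn +1·90°
n=5: pose=(-7,-7,N); sL=20/289, sR=4/41; mL=-2/41, mR=-168/11849; mL+mR=-746/11849 → advance -1; mR−mL=10/289 → turn +1·90°
n=6: pose=(-7,-8,W); sL=40/709, sR=40/481; mL=-20/481, mR=-4560/341029; mL+mR=-18740/341029 → advance -1; mR−mL=20/709 → turn +1·90°
n=7: pose=(-6,-8,S); sL=2/25, sR=5/82; mL=-5/164, mR=39/4100; mL+mR=-43/2050 → advance -1; mR−mL=1/25 → turn +1·90°

0 40/369 8/117 -4/117 32/1599 -6 -7 E
1 20/289 4/41 -2/41 -168/11849 -7 -7 N
2 40/709 40/481 -20/481 -4560/341029 -7 -8 W
3 2/25 5/82 -5/164 39/4100 -6 -8 S
4 40/369 8/117 -4/117 32/1599 -6 -7 E
5 20/289 4/41 -2/41 -168/11849 -7 -7 N
6 40/709 40/481 -20/481 -4560/341029 -7 -8 W
7 2/25 5/82 -5/164 39/4100 -6 -8 S
final -6 -7 E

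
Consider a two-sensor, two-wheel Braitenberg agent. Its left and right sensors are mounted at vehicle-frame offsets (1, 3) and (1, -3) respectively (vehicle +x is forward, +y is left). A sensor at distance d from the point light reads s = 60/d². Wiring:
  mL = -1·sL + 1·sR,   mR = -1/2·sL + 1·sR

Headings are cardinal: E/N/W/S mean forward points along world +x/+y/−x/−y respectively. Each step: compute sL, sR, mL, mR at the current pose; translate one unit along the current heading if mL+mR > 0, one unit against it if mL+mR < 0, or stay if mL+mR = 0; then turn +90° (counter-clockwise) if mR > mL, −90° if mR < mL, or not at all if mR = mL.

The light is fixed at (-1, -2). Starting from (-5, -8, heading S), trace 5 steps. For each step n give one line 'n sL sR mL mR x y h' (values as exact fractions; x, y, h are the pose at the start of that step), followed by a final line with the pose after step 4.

0 6/5 30/49 -144/245 3/245 -5 -8 S
1 60/13 60/73 -3600/949 -1410/949 -5 -7 E
2 3/4 3 9/4 21/8 -6 -7 N
3 12/17 60/37 576/629 798/629 -6 -6 W
4 30/17 30/53 -1080/901 -285/901 -7 -6 S
final -7 -5 E

n=0: pose=(-5,-8,S); sL=6/5, sR=30/49; mL=-144/245, mR=3/245; mL+mR=-141/245 → advance -1; mR−mL=3/5 → turn +1·90°
n=1: pose=(-5,-7,E); sL=60/13, sR=60/73; mL=-3600/949, mR=-1410/949; mL+mR=-5010/949 → advance -1; mR−mL=30/13 → turn +1·90°
n=2: pose=(-6,-7,N); sL=3/4, sR=3; mL=9/4, mR=21/8; mL+mR=39/8 → advance +1; mR−mL=3/8 → turn +1·90°
n=3: pose=(-6,-6,W); sL=12/17, sR=60/37; mL=576/629, mR=798/629; mL+mR=1374/629 → advance +1; mR−mL=6/17 → turn +1·90°
n=4: pose=(-7,-6,S); sL=30/17, sR=30/53; mL=-1080/901, mR=-285/901; mL+mR=-1365/901 → advance -1; mR−mL=15/17 → turn +1·90°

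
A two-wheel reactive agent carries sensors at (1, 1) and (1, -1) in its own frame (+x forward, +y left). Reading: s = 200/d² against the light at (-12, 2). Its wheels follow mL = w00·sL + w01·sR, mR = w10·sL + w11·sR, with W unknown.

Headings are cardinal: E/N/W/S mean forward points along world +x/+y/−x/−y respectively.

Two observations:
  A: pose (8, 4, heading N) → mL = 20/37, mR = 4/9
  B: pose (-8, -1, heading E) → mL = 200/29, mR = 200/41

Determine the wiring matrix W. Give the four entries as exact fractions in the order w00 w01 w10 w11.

1 0 0 1

obs A: pose=(8,4,N) → sL=20/37, sR=4/9, mL=20/37, mR=4/9
obs B: pose=(-8,-1,E) → sL=200/29, sR=200/41, mL=200/29, mR=200/41
sensor matrix S = [[20/37, 4/9], [200/29, 200/41]]; det S = -169600/395937
solve [mL_A; mL_B] = S·[w00; w01] and [mR_A; mR_B] = S·[w10; w11]:
  w00 = 1, w01 = 0, w10 = 0, w11 = 1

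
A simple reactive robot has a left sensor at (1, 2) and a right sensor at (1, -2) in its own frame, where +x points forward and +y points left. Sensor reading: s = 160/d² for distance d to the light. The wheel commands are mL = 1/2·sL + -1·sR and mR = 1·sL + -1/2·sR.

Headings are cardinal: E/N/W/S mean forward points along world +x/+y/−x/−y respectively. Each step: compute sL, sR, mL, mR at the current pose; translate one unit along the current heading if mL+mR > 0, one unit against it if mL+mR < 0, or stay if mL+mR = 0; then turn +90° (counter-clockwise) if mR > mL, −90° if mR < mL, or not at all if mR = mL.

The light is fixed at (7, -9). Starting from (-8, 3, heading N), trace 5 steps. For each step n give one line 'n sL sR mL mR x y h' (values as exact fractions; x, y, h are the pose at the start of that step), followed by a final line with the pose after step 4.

0 80/229 80/169 -11560/38701 4360/38701 -8 3 N
1 160/337 32/85 -3984/28645 8208/28645 -8 2 W
2 20/37 20/53 -210/1961 690/1961 -9 2 S
3 160/369 160/289 -35920/106641 16720/106641 -9 1 E
4 80/241 80/173 -12360/41693 4200/41693 -10 1 N
final -10 0 W

n=0: pose=(-8,3,N); sL=80/229, sR=80/169; mL=-11560/38701, mR=4360/38701; mL+mR=-7200/38701 → advance -1; mR−mL=15920/38701 → turn +1·90°
n=1: pose=(-8,2,W); sL=160/337, sR=32/85; mL=-3984/28645, mR=8208/28645; mL+mR=4224/28645 → advance +1; mR−mL=12192/28645 → turn +1·90°
n=2: pose=(-9,2,S); sL=20/37, sR=20/53; mL=-210/1961, mR=690/1961; mL+mR=480/1961 → advance +1; mR−mL=900/1961 → turn +1·90°
n=3: pose=(-9,1,E); sL=160/369, sR=160/289; mL=-35920/106641, mR=16720/106641; mL+mR=-6400/35547 → advance -1; mR−mL=52640/106641 → turn +1·90°
n=4: pose=(-10,1,N); sL=80/241, sR=80/173; mL=-12360/41693, mR=4200/41693; mL+mR=-8160/41693 → advance -1; mR−mL=16560/41693 → turn +1·90°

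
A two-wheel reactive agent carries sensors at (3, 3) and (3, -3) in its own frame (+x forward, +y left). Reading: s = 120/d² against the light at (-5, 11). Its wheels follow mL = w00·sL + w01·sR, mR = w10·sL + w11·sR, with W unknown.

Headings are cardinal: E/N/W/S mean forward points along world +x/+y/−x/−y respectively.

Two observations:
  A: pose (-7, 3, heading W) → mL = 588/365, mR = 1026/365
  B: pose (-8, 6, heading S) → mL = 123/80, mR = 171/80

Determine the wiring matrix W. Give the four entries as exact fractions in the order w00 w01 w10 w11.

obs A: pose=(-7,3,W) → sL=60/73, sR=12/5, mL=588/365, mR=1026/365
obs B: pose=(-8,6,S) → sL=15/8, sR=6/5, mL=123/80, mR=171/80
sensor matrix S = [[60/73, 12/5], [15/8, 6/5]]; det S = -513/146
solve [mL_A; mL_B] = S·[w00; w01] and [mR_A; mR_B] = S·[w10; w11]:
  w00 = 1/2, w01 = 1/2, w10 = 1/2, w11 = 1

1/2 1/2 1/2 1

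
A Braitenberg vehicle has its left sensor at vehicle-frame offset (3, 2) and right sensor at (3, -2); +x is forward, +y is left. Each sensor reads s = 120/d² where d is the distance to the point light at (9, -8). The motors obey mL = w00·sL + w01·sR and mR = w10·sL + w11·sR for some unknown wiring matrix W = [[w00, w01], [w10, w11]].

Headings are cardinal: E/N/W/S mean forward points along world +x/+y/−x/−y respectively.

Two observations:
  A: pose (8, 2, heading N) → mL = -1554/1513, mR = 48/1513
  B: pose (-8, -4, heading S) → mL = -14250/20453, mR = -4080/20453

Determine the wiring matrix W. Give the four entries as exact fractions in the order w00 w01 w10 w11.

obs A: pose=(8,2,N) → sL=60/89, sR=12/17, mL=-1554/1513, mR=48/1513
obs B: pose=(-8,-4,S) → sL=60/113, sR=60/181, mL=-14250/20453, mR=-4080/20453
sensor matrix S = [[60/89, 12/17], [60/113, 60/181]]; det S = -4682880/30945389
solve [mL_A; mL_B] = S·[w00; w01] and [mR_A; mR_B] = S·[w10; w11]:
  w00 = -1, w01 = -1/2, w10 = -1, w11 = 1

-1 -1/2 -1 1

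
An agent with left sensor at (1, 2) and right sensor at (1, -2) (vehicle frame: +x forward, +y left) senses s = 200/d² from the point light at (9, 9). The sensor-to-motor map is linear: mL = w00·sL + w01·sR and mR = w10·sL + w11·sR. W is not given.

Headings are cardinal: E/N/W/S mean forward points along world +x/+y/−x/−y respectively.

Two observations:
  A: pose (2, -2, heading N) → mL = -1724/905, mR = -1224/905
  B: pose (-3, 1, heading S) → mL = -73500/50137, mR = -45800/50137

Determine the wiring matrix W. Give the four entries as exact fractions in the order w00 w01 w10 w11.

-1 -1/2 -1/2 -1/2

obs A: pose=(2,-2,N) → sL=200/181, sR=8/5, mL=-1724/905, mR=-1224/905
obs B: pose=(-3,1,S) → sL=200/181, sR=200/277, mL=-73500/50137, mR=-45800/50137
sensor matrix S = [[200/181, 8/5], [200/181, 200/277]]; det S = -48640/50137
solve [mL_A; mL_B] = S·[w00; w01] and [mR_A; mR_B] = S·[w10; w11]:
  w00 = -1, w01 = -1/2, w10 = -1/2, w11 = -1/2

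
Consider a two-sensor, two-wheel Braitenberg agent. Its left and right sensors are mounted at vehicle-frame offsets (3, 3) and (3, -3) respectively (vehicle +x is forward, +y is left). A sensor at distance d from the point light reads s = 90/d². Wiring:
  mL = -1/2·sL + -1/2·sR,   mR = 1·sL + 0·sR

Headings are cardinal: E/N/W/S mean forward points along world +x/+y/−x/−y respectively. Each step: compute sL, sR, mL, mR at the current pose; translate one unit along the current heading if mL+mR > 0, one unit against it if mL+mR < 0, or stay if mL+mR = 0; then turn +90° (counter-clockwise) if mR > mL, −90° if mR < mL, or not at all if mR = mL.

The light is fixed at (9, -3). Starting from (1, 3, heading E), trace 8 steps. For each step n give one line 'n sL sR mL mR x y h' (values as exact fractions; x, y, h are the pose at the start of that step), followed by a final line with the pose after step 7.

n=0: pose=(1,3,E); sL=45/53, sR=45/17; mL=-1575/901, mR=45/53; mL+mR=-810/901 → advance -1; mR−mL=2340/901 → turn +1·90°
n=1: pose=(0,3,N); sL=2/5, sR=10/13; mL=-38/65, mR=2/5; mL+mR=-12/65 → advance -1; mR−mL=64/65 → turn +1·90°
n=2: pose=(0,2,W); sL=45/74, sR=45/104; mL=-4005/7696, mR=45/74; mL+mR=675/7696 → advance +1; mR−mL=8685/7696 → turn +1·90°
n=3: pose=(-1,2,S); sL=90/53, sR=90/173; mL=-10170/9169, mR=90/53; mL+mR=5400/9169 → advance +1; mR−mL=25740/9169 → turn +1·90°
n=4: pose=(-1,1,E); sL=45/49, sR=9/5; mL=-333/245, mR=45/49; mL+mR=-108/245 → advance -1; mR−mL=558/245 → turn +1·90°
n=5: pose=(-2,1,N); sL=18/49, sR=90/113; mL=-3222/5537, mR=18/49; mL+mR=-1188/5537 → advance -1; mR−mL=5256/5537 → turn +1·90°
n=6: pose=(-2,0,W); sL=45/98, sR=45/116; mL=-4815/11368, mR=45/98; mL+mR=405/11368 → advance +1; mR−mL=10035/11368 → turn +1·90°
n=7: pose=(-3,0,S); sL=10/9, sR=2/5; mL=-34/45, mR=10/9; mL+mR=16/45 → advance +1; mR−mL=28/15 → turn +1·90°

0 45/53 45/17 -1575/901 45/53 1 3 E
1 2/5 10/13 -38/65 2/5 0 3 N
2 45/74 45/104 -4005/7696 45/74 0 2 W
3 90/53 90/173 -10170/9169 90/53 -1 2 S
4 45/49 9/5 -333/245 45/49 -1 1 E
5 18/49 90/113 -3222/5537 18/49 -2 1 N
6 45/98 45/116 -4815/11368 45/98 -2 0 W
7 10/9 2/5 -34/45 10/9 -3 0 S
final -3 -1 E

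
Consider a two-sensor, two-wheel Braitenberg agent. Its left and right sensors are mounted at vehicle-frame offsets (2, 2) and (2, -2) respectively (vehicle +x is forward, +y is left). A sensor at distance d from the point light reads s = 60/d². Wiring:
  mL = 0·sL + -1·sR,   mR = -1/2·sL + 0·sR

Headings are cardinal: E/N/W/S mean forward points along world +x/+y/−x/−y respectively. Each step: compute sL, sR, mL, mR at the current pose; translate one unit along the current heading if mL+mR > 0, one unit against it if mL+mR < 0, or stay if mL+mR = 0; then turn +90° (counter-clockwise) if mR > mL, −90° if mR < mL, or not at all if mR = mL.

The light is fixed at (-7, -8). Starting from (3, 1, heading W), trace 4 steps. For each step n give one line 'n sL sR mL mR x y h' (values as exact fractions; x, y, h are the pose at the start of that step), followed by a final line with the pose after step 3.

n=0: pose=(3,1,W); sL=60/113, sR=12/37; mL=-12/37, mR=-30/113; mL+mR=-2466/4181 → advance -1; mR−mL=246/4181 → turn +1·90°
n=1: pose=(4,1,S); sL=30/109, sR=6/13; mL=-6/13, mR=-15/109; mL+mR=-849/1417 → advance -1; mR−mL=459/1417 → turn +1·90°
n=2: pose=(4,2,E); sL=60/313, sR=60/233; mL=-60/233, mR=-30/313; mL+mR=-25770/72929 → advance -1; mR−mL=11790/72929 → turn +1·90°
n=3: pose=(3,2,N); sL=15/52, sR=5/24; mL=-5/24, mR=-15/104; mL+mR=-55/156 → advance -1; mR−mL=5/78 → turn +1·90°

0 60/113 12/37 -12/37 -30/113 3 1 W
1 30/109 6/13 -6/13 -15/109 4 1 S
2 60/313 60/233 -60/233 -30/313 4 2 E
3 15/52 5/24 -5/24 -15/104 3 2 N
final 3 1 W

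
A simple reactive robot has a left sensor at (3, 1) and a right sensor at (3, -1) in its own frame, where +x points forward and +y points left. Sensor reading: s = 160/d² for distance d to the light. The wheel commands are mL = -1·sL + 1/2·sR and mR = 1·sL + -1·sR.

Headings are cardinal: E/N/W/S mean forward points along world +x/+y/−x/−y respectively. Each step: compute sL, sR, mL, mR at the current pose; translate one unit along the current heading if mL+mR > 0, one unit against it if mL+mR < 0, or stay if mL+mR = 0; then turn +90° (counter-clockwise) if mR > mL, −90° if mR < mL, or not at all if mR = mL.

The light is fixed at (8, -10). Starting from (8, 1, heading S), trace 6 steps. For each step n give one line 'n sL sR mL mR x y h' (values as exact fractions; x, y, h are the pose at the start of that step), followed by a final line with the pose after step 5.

n=0: pose=(8,1,S); sL=32/13, sR=32/13; mL=-16/13, mR=0; mL+mR=-16/13 → advance -1; mR−mL=16/13 → turn +1·90°
n=1: pose=(8,2,E); sL=80/89, sR=16/13; mL=-328/1157, mR=-384/1157; mL+mR=-8/13 → advance -1; mR−mL=-56/1157 → turn -1·90°
n=2: pose=(7,2,S); sL=160/81, sR=32/17; mL=-1424/1377, mR=128/1377; mL+mR=-16/17 → advance -1; mR−mL=1552/1377 → turn +1·90°
n=3: pose=(7,3,E); sL=4/5, sR=40/37; mL=-48/185, mR=-52/185; mL+mR=-20/37 → advance -1; mR−mL=-4/185 → turn -1·90°
n=4: pose=(6,3,S); sL=160/101, sR=160/109; mL=-9360/11009, mR=1280/11009; mL+mR=-80/109 → advance -1; mR−mL=10640/11009 → turn +1·90°
n=5: pose=(6,4,E); sL=80/113, sR=16/17; mL=-456/1921, mR=-448/1921; mL+mR=-8/17 → advance -1; mR−mL=8/1921 → turn +1·90°

0 32/13 32/13 -16/13 0 8 1 S
1 80/89 16/13 -328/1157 -384/1157 8 2 E
2 160/81 32/17 -1424/1377 128/1377 7 2 S
3 4/5 40/37 -48/185 -52/185 7 3 E
4 160/101 160/109 -9360/11009 1280/11009 6 3 S
5 80/113 16/17 -456/1921 -448/1921 6 4 E
final 5 4 N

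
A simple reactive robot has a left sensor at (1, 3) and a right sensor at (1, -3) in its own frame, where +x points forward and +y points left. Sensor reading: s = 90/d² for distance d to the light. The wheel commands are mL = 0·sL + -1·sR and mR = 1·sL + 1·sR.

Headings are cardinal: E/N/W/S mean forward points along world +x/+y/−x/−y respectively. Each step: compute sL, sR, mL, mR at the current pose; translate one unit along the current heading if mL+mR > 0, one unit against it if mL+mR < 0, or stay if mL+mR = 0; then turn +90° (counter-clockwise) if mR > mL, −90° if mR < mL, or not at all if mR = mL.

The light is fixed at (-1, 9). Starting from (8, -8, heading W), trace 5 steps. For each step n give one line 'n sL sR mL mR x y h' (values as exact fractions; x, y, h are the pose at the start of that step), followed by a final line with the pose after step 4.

0 45/232 9/26 -9/26 1629/3016 8 -8 W
1 18/89 90/349 -90/349 14292/31061 7 -8 S
2 5/17 5/29 -5/29 230/493 7 -9 E
3 18/65 90/433 -90/433 13644/28145 8 -9 N
4 45/232 9/26 -9/26 1629/3016 8 -8 W
final 7 -8 S

n=0: pose=(8,-8,W); sL=45/232, sR=9/26; mL=-9/26, mR=1629/3016; mL+mR=45/232 → advance +1; mR−mL=2673/3016 → turn +1·90°
n=1: pose=(7,-8,S); sL=18/89, sR=90/349; mL=-90/349, mR=14292/31061; mL+mR=18/89 → advance +1; mR−mL=22302/31061 → turn +1·90°
n=2: pose=(7,-9,E); sL=5/17, sR=5/29; mL=-5/29, mR=230/493; mL+mR=5/17 → advance +1; mR−mL=315/493 → turn +1·90°
n=3: pose=(8,-9,N); sL=18/65, sR=90/433; mL=-90/433, mR=13644/28145; mL+mR=18/65 → advance +1; mR−mL=19494/28145 → turn +1·90°
n=4: pose=(8,-8,W); sL=45/232, sR=9/26; mL=-9/26, mR=1629/3016; mL+mR=45/232 → advance +1; mR−mL=2673/3016 → turn +1·90°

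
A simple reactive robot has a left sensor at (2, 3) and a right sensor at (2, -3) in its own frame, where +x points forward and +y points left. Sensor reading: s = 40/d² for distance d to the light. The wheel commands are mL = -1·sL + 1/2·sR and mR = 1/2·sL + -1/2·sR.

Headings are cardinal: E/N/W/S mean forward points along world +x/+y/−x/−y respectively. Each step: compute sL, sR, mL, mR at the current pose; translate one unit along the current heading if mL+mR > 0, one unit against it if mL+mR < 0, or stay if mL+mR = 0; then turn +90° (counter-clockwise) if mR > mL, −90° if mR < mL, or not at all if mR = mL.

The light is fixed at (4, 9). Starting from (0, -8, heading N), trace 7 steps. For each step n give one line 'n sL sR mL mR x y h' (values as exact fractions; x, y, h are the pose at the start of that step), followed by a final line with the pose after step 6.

n=0: pose=(0,-8,N); sL=20/137, sR=20/113; mL=-890/15481, mR=-240/15481; mL+mR=-10/137 → advance -1; mR−mL=650/15481 → turn +1·90°
n=1: pose=(0,-9,W); sL=40/477, sR=40/261; mL=-100/13833, mR=-160/4611; mL+mR=-20/477 → advance -1; mR−mL=-380/13833 → turn -1·90°
n=2: pose=(1,-9,N); sL=10/73, sR=5/32; mL=-275/4672, mR=-45/4672; mL+mR=-5/73 → advance -1; mR−mL=115/2336 → turn +1·90°
n=3: pose=(1,-10,W); sL=40/509, sR=40/281; mL=-1060/143029, mR=-4560/143029; mL+mR=-20/509 → advance -1; mR−mL=-3500/143029 → turn -1·90°
n=4: pose=(2,-10,N); sL=20/157, sR=4/29; mL=-266/4553, mR=-24/4553; mL+mR=-10/157 → advance -1; mR−mL=242/4553 → turn +1·90°
n=5: pose=(2,-11,W); sL=8/109, sR=8/61; mL=-52/6649, mR=-192/6649; mL+mR=-4/109 → advance -1; mR−mL=-140/6649 → turn -1·90°
n=6: pose=(3,-11,N); sL=2/17, sR=5/41; mL=-79/1394, mR=-3/1394; mL+mR=-1/17 → advance -1; mR−mL=38/697 → turn +1·90°

0 20/137 20/113 -890/15481 -240/15481 0 -8 N
1 40/477 40/261 -100/13833 -160/4611 0 -9 W
2 10/73 5/32 -275/4672 -45/4672 1 -9 N
3 40/509 40/281 -1060/143029 -4560/143029 1 -10 W
4 20/157 4/29 -266/4553 -24/4553 2 -10 N
5 8/109 8/61 -52/6649 -192/6649 2 -11 W
6 2/17 5/41 -79/1394 -3/1394 3 -11 N
final 3 -12 W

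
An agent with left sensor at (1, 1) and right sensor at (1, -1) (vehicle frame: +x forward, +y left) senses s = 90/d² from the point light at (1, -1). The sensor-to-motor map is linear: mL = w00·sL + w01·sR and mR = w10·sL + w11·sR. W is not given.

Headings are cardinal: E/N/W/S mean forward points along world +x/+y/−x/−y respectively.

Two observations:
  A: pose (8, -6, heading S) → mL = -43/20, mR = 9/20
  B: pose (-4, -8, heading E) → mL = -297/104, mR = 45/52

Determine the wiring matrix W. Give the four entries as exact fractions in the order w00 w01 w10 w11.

-1 -1 1/2 0

obs A: pose=(8,-6,S) → sL=9/10, sR=5/4, mL=-43/20, mR=9/20
obs B: pose=(-4,-8,E) → sL=45/26, sR=9/8, mL=-297/104, mR=45/52
sensor matrix S = [[9/10, 5/4], [45/26, 9/8]]; det S = -1197/1040
solve [mL_A; mL_B] = S·[w00; w01] and [mR_A; mR_B] = S·[w10; w11]:
  w00 = -1, w01 = -1, w10 = 1/2, w11 = 0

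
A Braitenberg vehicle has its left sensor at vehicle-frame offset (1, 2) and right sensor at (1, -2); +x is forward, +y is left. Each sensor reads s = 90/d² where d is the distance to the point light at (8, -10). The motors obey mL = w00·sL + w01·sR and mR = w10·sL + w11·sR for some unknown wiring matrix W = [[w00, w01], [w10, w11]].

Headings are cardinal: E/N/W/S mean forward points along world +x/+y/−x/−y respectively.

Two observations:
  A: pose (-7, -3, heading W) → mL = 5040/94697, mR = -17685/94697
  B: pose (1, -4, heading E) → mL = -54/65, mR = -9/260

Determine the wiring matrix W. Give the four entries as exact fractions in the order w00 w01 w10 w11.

obs A: pose=(-7,-3,W) → sL=90/281, sR=90/337, mL=5040/94697, mR=-17685/94697
obs B: pose=(1,-4,E) → sL=9/10, sR=45/26, mL=-54/65, mR=-9/260
sensor matrix S = [[90/281, 90/337], [9/10, 45/26]]; det S = 386532/1231061
solve [mL_A; mL_B] = S·[w00; w01] and [mR_A; mR_B] = S·[w10; w11]:
  w00 = 1, w01 = -1, w10 = -1, w11 = 1/2

1 -1 -1 1/2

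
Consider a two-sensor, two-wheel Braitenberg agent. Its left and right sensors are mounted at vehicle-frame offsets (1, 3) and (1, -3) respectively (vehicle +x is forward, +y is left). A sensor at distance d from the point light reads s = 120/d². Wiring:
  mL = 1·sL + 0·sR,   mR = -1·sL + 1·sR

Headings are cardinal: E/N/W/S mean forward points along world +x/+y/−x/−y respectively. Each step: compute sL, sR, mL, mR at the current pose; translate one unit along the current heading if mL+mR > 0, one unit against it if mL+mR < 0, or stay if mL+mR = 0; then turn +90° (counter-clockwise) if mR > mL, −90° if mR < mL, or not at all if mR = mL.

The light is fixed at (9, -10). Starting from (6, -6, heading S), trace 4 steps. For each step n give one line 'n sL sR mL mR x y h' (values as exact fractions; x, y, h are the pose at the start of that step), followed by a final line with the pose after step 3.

0 40/3 8/3 40/3 -32/3 6 -6 S
1 15/2 30/13 15/2 -135/26 6 -7 W
2 24/13 120/17 24/13 1152/221 5 -7 N
3 60/13 60/37 60/13 -1440/481 5 -6 W
final 4 -6 N

n=0: pose=(6,-6,S); sL=40/3, sR=8/3; mL=40/3, mR=-32/3; mL+mR=8/3 → advance +1; mR−mL=-24 → turn -1·90°
n=1: pose=(6,-7,W); sL=15/2, sR=30/13; mL=15/2, mR=-135/26; mL+mR=30/13 → advance +1; mR−mL=-165/13 → turn -1·90°
n=2: pose=(5,-7,N); sL=24/13, sR=120/17; mL=24/13, mR=1152/221; mL+mR=120/17 → advance +1; mR−mL=744/221 → turn +1·90°
n=3: pose=(5,-6,W); sL=60/13, sR=60/37; mL=60/13, mR=-1440/481; mL+mR=60/37 → advance +1; mR−mL=-3660/481 → turn -1·90°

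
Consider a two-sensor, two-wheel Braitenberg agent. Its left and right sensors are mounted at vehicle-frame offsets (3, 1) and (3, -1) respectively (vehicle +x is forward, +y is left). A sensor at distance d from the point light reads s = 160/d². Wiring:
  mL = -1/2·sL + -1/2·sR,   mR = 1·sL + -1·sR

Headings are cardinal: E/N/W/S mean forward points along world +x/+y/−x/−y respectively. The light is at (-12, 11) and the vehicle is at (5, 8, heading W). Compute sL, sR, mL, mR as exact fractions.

left sensor world pos  = (2, 7); dL² = 212
right sensor world pos = (2, 9); dR² = 200
sL = 160/212 = 40/53
sR = 160/200 = 4/5
mL = -1/2·sL + -1/2·sR = -206/265
mR = 1·sL + -1·sR = -12/265

40/53 4/5 -206/265 -12/265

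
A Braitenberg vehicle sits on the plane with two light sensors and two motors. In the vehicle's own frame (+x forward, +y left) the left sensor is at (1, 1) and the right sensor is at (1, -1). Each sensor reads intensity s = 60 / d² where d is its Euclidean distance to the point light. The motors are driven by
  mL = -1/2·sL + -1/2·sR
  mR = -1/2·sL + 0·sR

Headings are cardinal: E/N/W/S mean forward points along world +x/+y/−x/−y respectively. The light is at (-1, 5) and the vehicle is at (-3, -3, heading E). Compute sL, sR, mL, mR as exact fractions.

left sensor world pos  = (-2, -2); dL² = 50
right sensor world pos = (-2, -4); dR² = 82
sL = 60/50 = 6/5
sR = 60/82 = 30/41
mL = -1/2·sL + -1/2·sR = -198/205
mR = -1/2·sL + 0·sR = -3/5

6/5 30/41 -198/205 -3/5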